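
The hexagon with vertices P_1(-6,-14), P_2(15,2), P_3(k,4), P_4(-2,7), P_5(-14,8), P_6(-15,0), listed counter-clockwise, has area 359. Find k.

8

The doubled signed area Σ (x_i y_{i+1} − x_{i+1} y_i) is linear in k.
With k=0 it equals 678; the coefficient of k is 5 (from the two edges through P_3).
So 5·k + 678 = 2·359 = 718 ⇒ k = 8.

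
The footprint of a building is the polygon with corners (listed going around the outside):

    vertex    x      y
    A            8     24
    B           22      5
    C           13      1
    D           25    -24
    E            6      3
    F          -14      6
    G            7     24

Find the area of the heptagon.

486.5

Σ = (-488) + (-43) + (-337) + (219) + (78) + (-378) + (-24) = -973
Area = |Σ|/2 = 486.5.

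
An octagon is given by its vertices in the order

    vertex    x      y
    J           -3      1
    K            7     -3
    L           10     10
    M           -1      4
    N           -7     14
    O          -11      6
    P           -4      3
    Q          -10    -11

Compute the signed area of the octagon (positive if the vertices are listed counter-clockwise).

Apply the shoelace (surveyor's) formula: 2A = Σ (x_i·y_{i+1} − x_{i+1}·y_i), indices taken mod 8.
Σ = (2) + (100) + (50) + (14) + (112) + (-9) + (74) + (-43) = 300
Signed area = Σ/2 = 150 (positive ⇒ counter-clockwise traversal).

150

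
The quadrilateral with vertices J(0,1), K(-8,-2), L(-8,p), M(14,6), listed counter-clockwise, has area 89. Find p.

-10

The doubled signed area Σ (x_i y_{i+1} − x_{i+1} y_i) is linear in p.
With p=0 it equals -42; the coefficient of p is -22 (from the two edges through L).
So -22·p + -42 = 2·89 = 178 ⇒ p = -10.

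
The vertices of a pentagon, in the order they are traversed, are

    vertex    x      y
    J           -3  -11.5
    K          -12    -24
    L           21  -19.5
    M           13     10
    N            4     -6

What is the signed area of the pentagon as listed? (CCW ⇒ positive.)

Cross-terms: -66, 738, 463.5, -118, -64  ⇒  Σ = 953.5
Signed area = Σ/2 = 476.75 (positive ⇒ counter-clockwise traversal).

476.75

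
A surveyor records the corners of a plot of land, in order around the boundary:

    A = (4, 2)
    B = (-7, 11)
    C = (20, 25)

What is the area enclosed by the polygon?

Σ = (58) + (-395) + (-60) = -397
Area = |Σ|/2 = 198.5.

198.5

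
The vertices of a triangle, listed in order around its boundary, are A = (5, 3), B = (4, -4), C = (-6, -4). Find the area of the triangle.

35

Σ = (-32) + (-40) + (2) = -70
Area = |Σ|/2 = 35.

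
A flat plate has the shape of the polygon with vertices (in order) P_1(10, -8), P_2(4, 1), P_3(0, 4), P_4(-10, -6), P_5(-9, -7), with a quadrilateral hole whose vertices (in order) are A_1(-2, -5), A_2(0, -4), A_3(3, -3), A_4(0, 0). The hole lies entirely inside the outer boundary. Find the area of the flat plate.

Outer boundary:
Σ = (42) + (16) + (40) + (16) + (142) = 256
Area = |Σ|/2 = 128.
Hole:
Apply the shoelace (surveyor's) formula: 2A = Σ (x_i·y_{i+1} − x_{i+1}·y_i), indices taken mod 4.
A_1→A_2: (-2)(-4) − (0)(-5) = 8
A_2→A_3: (0)(-3) − (3)(-4) = 12
A_3→A_4: (3)(0) − (0)(-3) = 0
A_4→A_1: (0)(-5) − (-2)(0) = 0
Σ = 20
Area = |Σ|/2 = 10.
Net area = 128 − 10 = 118.

118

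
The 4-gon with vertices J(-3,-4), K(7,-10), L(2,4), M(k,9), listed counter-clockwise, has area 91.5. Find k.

Write out the shoelace sum; only the two edges meeting at M involve k:
2·Area = [(2·9 − k·4) + (k·(-4) − (-3)·9)] + 106
       = -8·k + 151 = 183
⇒ k = -4.

-4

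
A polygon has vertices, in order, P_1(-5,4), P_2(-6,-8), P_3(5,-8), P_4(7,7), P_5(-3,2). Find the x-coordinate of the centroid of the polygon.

38/69

Apply the shoelace (surveyor's) formula. First the cross-terms c_i = x_i·y_{i+1} − x_{i+1}·y_i:
  64, 88, 91, 35, -2  ⇒  2A = 276, A = 138.
Then Σ (x_i + x_{i+1})·c_i = 456, so x̄ = 456 / (6·138) = 38/69.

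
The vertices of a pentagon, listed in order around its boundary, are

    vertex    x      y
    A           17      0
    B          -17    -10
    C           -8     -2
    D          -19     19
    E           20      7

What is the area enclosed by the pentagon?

519

Apply Gauss's area formula: 2A = Σ (x_i·y_{i+1} − x_{i+1}·y_i), indices taken mod 5.
Σ = (-170) + (-46) + (-190) + (-513) + (-119) = -1038
Area = |Σ|/2 = 519.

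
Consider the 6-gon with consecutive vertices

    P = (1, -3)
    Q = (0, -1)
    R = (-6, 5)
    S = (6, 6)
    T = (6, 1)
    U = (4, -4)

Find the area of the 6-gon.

69.5

Apply the shoelace formula: 2A = Σ (x_i·y_{i+1} − x_{i+1}·y_i), indices taken mod 6.
P→Q: (1)(-1) − (0)(-3) = -1
Q→R: (0)(5) − (-6)(-1) = -6
R→S: (-6)(6) − (6)(5) = -66
S→T: (6)(1) − (6)(6) = -30
T→U: (6)(-4) − (4)(1) = -28
U→P: (4)(-3) − (1)(-4) = -8
Σ = -139
Area = |Σ|/2 = 69.5.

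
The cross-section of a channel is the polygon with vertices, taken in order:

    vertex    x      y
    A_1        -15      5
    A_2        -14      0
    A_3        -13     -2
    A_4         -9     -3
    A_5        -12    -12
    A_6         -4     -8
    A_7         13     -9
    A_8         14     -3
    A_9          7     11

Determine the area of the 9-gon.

420.5

Apply the shoelace formula: 2A = Σ (x_i·y_{i+1} − x_{i+1}·y_i), indices taken mod 9.
Σ = (70) + (28) + (21) + (72) + (48) + (140) + (87) + (175) + (200) = 841
Area = |Σ|/2 = 420.5.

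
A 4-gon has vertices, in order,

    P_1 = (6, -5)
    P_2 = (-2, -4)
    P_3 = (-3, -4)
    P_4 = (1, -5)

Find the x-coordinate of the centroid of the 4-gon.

Apply the shoelace (surveyor's) formula. First the cross-terms c_i = x_i·y_{i+1} − x_{i+1}·y_i:
  -34, -4, 19, 25  ⇒  2A = 6, A = 3.
Then Σ (x_i + x_{i+1})·c_i = 21, so x̄ = 21 / (6·3) = 7/6.

7/6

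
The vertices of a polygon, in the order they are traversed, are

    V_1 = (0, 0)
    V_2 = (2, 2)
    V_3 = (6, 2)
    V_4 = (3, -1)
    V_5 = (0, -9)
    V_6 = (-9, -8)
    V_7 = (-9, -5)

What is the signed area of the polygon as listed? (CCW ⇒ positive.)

-77.5

Cross-terms: 0, -8, -12, -27, -81, -27, 0  ⇒  Σ = -155
Signed area = Σ/2 = -77.5 (negative ⇒ clockwise traversal).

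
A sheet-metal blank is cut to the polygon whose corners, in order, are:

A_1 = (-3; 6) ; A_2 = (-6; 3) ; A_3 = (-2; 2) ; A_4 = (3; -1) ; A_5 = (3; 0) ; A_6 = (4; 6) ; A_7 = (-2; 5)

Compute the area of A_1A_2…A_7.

36.5

A_1→A_2: (-3)(3) − (-6)(6) = 27
A_2→A_3: (-6)(2) − (-2)(3) = -6
A_3→A_4: (-2)(-1) − (3)(2) = -4
A_4→A_5: (3)(0) − (3)(-1) = 3
A_5→A_6: (3)(6) − (4)(0) = 18
A_6→A_7: (4)(5) − (-2)(6) = 32
A_7→A_1: (-2)(6) − (-3)(5) = 3
Σ = 73
Area = |Σ|/2 = 36.5.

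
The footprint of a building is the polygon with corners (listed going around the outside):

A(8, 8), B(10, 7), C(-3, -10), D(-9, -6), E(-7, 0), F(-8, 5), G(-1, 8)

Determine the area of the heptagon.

Apply the surveyor's formula: 2A = Σ (x_i·y_{i+1} − x_{i+1}·y_i), indices taken mod 7.
Σ = (-24) + (-79) + (-72) + (-42) + (-35) + (-59) + (-72) = -383
Area = |Σ|/2 = 191.5.

191.5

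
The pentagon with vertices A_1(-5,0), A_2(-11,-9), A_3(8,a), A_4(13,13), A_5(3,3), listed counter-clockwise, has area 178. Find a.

Write out the shoelace sum; only the two edges meeting at A_3 involve a:
2·Area = [((-11)·a − 8·(-9)) + (8·13 − 13·a)] + 60
       = -24·a + 236 = 356
⇒ a = -5.

-5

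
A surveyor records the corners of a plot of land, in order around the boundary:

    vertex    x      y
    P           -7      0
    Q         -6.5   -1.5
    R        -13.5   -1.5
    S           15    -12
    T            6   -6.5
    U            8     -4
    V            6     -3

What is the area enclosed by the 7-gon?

83

Apply the surveyor's formula: 2A = Σ (x_i·y_{i+1} − x_{i+1}·y_i), indices taken mod 7.
Σ = (10.5) + (-10.5) + (184.5) + (-25.5) + (28) + (0) + (-21) = 166
Area = |Σ|/2 = 83.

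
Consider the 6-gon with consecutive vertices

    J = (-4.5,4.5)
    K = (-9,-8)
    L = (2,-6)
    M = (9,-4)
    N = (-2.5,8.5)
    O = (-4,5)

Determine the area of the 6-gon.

J→K: (-4.5)(-8) − (-9)(4.5) = 76.5
K→L: (-9)(-6) − (2)(-8) = 70
L→M: (2)(-4) − (9)(-6) = 46
M→N: (9)(8.5) − (-2.5)(-4) = 66.5
N→O: (-2.5)(5) − (-4)(8.5) = 21.5
O→J: (-4)(4.5) − (-4.5)(5) = 4.5
Σ = 285
Area = |Σ|/2 = 142.5.

142.5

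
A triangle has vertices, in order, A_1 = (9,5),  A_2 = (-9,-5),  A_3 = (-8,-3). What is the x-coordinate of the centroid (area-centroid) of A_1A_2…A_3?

Apply Gauss's area formula. First the cross-terms c_i = x_i·y_{i+1} − x_{i+1}·y_i:
  0, -13, -13  ⇒  2A = -26, A = -13.
Then Σ (x_i + x_{i+1})·c_i = 208, so x̄ = 208 / (6·(-13)) = -8/3.

-8/3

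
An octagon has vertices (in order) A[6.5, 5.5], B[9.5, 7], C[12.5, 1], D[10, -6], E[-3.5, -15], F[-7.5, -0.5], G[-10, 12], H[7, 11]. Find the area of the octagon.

Σ = (-6.75) + (-78) + (-85) + (-171) + (-110.75) + (-95) + (-194) + (-33) = -773.5
Area = |Σ|/2 = 386.75.

386.75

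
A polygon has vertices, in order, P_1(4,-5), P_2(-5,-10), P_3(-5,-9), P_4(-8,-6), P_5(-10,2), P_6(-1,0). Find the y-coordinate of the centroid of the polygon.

-661/181

Apply Gauss's area formula. First the cross-terms c_i = x_i·y_{i+1} − x_{i+1}·y_i:
  -65, -5, -42, -76, 2, 5  ⇒  2A = -181, A = -90.5.
Then Σ (y_i + y_{i+1})·c_i = 1983, so ȳ = 1983 / (6·(-90.5)) = -661/181.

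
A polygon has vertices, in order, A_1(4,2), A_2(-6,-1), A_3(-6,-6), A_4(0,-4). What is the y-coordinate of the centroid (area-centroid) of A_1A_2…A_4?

-79/39

Apply Gauss's area formula. First the cross-terms c_i = x_i·y_{i+1} − x_{i+1}·y_i:
  8, 30, 24, 16  ⇒  2A = 78, A = 39.
Then Σ (y_i + y_{i+1})·c_i = -474, so ȳ = -474 / (6·39) = -79/39.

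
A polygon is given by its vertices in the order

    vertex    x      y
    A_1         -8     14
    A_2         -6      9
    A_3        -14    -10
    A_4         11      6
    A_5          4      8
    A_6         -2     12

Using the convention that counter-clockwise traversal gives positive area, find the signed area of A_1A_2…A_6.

210

Σ = (12) + (186) + (26) + (64) + (64) + (68) = 420
Signed area = Σ/2 = 210 (positive ⇒ counter-clockwise traversal).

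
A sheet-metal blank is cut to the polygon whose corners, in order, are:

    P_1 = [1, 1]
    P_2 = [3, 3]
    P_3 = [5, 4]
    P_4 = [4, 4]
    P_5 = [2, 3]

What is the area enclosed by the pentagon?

Σ = (0) + (-3) + (4) + (4) + (-1) = 4
Area = |Σ|/2 = 2.

2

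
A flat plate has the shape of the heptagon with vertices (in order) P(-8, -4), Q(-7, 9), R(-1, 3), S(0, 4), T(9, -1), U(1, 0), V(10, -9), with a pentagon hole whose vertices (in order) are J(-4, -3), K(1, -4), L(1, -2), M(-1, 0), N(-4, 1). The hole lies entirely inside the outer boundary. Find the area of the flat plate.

119

Outer boundary:
Apply the shoelace formula: 2A = Σ (x_i·y_{i+1} − x_{i+1}·y_i), indices taken mod 7.
Σ = (-100) + (-12) + (-4) + (-36) + (1) + (-9) + (-112) = -272
Area = |Σ|/2 = 136.
Hole:
Cross-terms: 19, 2, -2, -1, 16  ⇒  Σ = 34
Area = |Σ|/2 = 17.
Net area = 136 − 17 = 119.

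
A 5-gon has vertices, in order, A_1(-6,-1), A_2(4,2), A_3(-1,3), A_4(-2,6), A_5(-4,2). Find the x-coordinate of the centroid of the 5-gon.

Apply the shoelace (surveyor's) formula. First the cross-terms c_i = x_i·y_{i+1} − x_{i+1}·y_i:
  -8, 14, 0, 20, 16  ⇒  2A = 42, A = 21.
Then Σ (x_i + x_{i+1})·c_i = -222, so x̄ = -222 / (6·21) = -37/21.

-37/21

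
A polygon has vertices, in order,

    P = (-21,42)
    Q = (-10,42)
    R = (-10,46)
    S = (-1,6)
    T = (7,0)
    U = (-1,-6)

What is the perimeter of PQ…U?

128

|PQ| = √((11)² + (0)²) = √121 = 11
|QR| = √((0)² + (4)²) = √16 = 4
|RS| = √((9)² + (-40)²) = √1681 = 41
|ST| = √((8)² + (-6)²) = √100 = 10
|TU| = √((-8)² + (-6)²) = √100 = 10
|UP| = √((-20)² + (48)²) = √2704 = 52
Perimeter = 11 + 4 + 41 + 10 + 10 + 52 = 128.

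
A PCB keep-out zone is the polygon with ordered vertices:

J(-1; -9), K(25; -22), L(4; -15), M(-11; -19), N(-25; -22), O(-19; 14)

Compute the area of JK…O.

548.5

Apply the surveyor's formula: 2A = Σ (x_i·y_{i+1} − x_{i+1}·y_i), indices taken mod 6.
Cross-terms: 247, -287, -241, -233, -768, 185  ⇒  Σ = -1097
Area = |Σ|/2 = 548.5.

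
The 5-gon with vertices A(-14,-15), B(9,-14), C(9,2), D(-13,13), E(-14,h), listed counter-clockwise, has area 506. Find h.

The doubled signed area Σ (x_i y_{i+1} − x_{i+1} y_i) is linear in h.
With h=0 it equals 1010; the coefficient of h is 1 (from the two edges through E).
So 1·h + 1010 = 2·506 = 1012 ⇒ h = 2.

2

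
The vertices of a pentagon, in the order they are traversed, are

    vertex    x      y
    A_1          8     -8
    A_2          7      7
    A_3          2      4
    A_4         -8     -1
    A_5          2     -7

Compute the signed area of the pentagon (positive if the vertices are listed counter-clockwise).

127

Σ = (112) + (14) + (30) + (58) + (40) = 254
Signed area = Σ/2 = 127 (positive ⇒ counter-clockwise traversal).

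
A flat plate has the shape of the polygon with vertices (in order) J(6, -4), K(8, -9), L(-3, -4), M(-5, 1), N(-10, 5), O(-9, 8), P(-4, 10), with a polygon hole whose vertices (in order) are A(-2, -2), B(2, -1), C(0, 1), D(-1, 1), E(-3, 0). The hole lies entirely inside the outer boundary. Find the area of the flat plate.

119

Outer boundary:
Apply the shoelace (surveyor's) formula: 2A = Σ (x_i·y_{i+1} − x_{i+1}·y_i), indices taken mod 7.
Σ = (-22) + (-59) + (-23) + (-15) + (-35) + (-58) + (-44) = -256
Area = |Σ|/2 = 128.
Hole:
Σ = (6) + (2) + (1) + (3) + (6) = 18
Area = |Σ|/2 = 9.
Net area = 128 − 9 = 119.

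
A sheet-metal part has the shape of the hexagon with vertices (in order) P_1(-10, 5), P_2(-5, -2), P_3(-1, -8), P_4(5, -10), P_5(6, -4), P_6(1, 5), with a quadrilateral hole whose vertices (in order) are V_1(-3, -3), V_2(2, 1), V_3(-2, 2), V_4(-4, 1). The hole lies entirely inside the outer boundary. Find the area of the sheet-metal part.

116

Outer boundary:
Apply the surveyor's formula: 2A = Σ (x_i·y_{i+1} − x_{i+1}·y_i), indices taken mod 6.
Cross-terms: 45, 38, 50, 40, 34, 55  ⇒  Σ = 262
Area = |Σ|/2 = 131.
Hole:
Apply the shoelace formula: 2A = Σ (x_i·y_{i+1} − x_{i+1}·y_i), indices taken mod 4.
Σ = (3) + (6) + (6) + (15) = 30
Area = |Σ|/2 = 15.
Net area = 131 − 15 = 116.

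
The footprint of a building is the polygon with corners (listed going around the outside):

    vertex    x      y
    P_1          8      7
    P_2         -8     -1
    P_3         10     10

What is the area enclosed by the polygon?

Apply the shoelace formula: 2A = Σ (x_i·y_{i+1} − x_{i+1}·y_i), indices taken mod 3.
Cross-terms: 48, -70, -10  ⇒  Σ = -32
Area = |Σ|/2 = 16.

16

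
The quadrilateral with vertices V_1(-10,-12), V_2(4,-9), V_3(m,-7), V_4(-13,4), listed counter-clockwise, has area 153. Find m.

Write out the shoelace sum; only the two edges meeting at V_3 involve m:
2·Area = [(4·(-7) − m·(-9)) + (m·4 − (-13)·(-7))] + 334
       = 13·m + 215 = 306
⇒ m = 7.

7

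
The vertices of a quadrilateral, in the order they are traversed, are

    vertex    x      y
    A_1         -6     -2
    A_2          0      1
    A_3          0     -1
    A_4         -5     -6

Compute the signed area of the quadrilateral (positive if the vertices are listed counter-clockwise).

Cross-terms: -6, 0, -5, -26  ⇒  Σ = -37
Signed area = Σ/2 = -18.5 (negative ⇒ clockwise traversal).

-18.5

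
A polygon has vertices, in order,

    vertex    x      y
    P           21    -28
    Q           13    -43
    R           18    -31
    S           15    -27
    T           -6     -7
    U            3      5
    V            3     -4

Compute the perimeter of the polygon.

118

|PQ| = √((-8)² + (-15)²) = √289 = 17
|QR| = √((5)² + (12)²) = √169 = 13
|RS| = √((-3)² + (4)²) = √25 = 5
|ST| = √((-21)² + (20)²) = √841 = 29
|TU| = √((9)² + (12)²) = √225 = 15
|UV| = √((0)² + (-9)²) = √81 = 9
|VP| = √((18)² + (-24)²) = √900 = 30
Perimeter = 17 + 13 + 5 + 29 + 15 + 9 + 30 = 118.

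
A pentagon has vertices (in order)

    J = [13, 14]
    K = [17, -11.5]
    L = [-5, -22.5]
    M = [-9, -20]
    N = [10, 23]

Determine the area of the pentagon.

Cross-terms: -387.5, -440, -102.5, -7, -159  ⇒  Σ = -1096
Area = |Σ|/2 = 548.

548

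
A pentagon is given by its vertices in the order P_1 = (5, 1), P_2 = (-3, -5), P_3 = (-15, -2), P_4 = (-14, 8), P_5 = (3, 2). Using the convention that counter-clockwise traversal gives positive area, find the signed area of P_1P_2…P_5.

Apply the shoelace formula: 2A = Σ (x_i·y_{i+1} − x_{i+1}·y_i), indices taken mod 5.
Cross-terms: -22, -69, -148, -52, -7  ⇒  Σ = -298
Signed area = Σ/2 = -149 (negative ⇒ clockwise traversal).

-149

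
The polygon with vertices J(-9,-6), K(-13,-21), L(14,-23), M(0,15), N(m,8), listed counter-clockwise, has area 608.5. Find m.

Write out the shoelace sum; only the two edges meeting at N involve m:
2·Area = [(0·8 − m·15) + (m·(-6) − (-9)·8)] + 914
       = -21·m + 986 = 1217
⇒ m = -11.

-11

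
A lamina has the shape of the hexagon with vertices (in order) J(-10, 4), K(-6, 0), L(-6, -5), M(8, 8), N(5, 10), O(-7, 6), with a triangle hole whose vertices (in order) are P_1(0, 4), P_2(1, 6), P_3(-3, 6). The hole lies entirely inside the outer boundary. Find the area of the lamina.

105

Outer boundary:
Σ = (24) + (30) + (-8) + (40) + (100) + (32) = 218
Area = |Σ|/2 = 109.
Hole:
Apply the shoelace (surveyor's) formula: 2A = Σ (x_i·y_{i+1} − x_{i+1}·y_i), indices taken mod 3.
Σ = (-4) + (24) + (-12) = 8
Area = |Σ|/2 = 4.
Net area = 109 − 4 = 105.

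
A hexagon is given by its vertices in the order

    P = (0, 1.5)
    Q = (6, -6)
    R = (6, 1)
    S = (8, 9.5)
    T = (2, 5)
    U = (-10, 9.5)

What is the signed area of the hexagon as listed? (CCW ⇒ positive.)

Apply the shoelace (surveyor's) formula: 2A = Σ (x_i·y_{i+1} − x_{i+1}·y_i), indices taken mod 6.
P→Q: (0)(-6) − (6)(1.5) = -9
Q→R: (6)(1) − (6)(-6) = 42
R→S: (6)(9.5) − (8)(1) = 49
S→T: (8)(5) − (2)(9.5) = 21
T→U: (2)(9.5) − (-10)(5) = 69
U→P: (-10)(1.5) − (0)(9.5) = -15
Σ = 157
Signed area = Σ/2 = 78.5 (positive ⇒ counter-clockwise traversal).

78.5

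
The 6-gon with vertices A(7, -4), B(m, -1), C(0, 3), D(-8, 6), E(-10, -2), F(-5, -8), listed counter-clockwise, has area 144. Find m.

7

Write out the shoelace sum; only the two edges meeting at B involve m:
2·Area = [(7·(-1) − m·(-4)) + (m·3 − 0·(-1))] + 246
       = 7·m + 239 = 288
⇒ m = 7.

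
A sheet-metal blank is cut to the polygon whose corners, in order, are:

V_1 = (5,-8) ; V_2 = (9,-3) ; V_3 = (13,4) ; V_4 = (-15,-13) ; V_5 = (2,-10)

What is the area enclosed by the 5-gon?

116.5

Apply the surveyor's formula: 2A = Σ (x_i·y_{i+1} − x_{i+1}·y_i), indices taken mod 5.
V_1→V_2: (5)(-3) − (9)(-8) = 57
V_2→V_3: (9)(4) − (13)(-3) = 75
V_3→V_4: (13)(-13) − (-15)(4) = -109
V_4→V_5: (-15)(-10) − (2)(-13) = 176
V_5→V_1: (2)(-8) − (5)(-10) = 34
Σ = 233
Area = |Σ|/2 = 116.5.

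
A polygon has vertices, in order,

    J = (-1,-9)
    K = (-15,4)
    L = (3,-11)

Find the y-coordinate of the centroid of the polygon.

-16/3

Apply the surveyor's formula. First the cross-terms c_i = x_i·y_{i+1} − x_{i+1}·y_i:
  -139, 153, -38  ⇒  2A = -24, A = -12.
Then Σ (y_i + y_{i+1})·c_i = 384, so ȳ = 384 / (6·(-12)) = -16/3.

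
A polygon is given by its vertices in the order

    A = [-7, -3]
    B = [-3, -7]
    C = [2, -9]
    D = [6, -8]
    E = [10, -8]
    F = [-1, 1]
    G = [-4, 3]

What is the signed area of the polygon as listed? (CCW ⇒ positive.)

Σ = (40) + (41) + (38) + (32) + (2) + (1) + (33) = 187
Signed area = Σ/2 = 93.5 (positive ⇒ counter-clockwise traversal).

93.5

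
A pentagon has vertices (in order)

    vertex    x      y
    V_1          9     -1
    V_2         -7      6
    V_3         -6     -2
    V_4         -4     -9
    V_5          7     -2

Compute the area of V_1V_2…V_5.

112.5

Σ = (47) + (50) + (46) + (71) + (11) = 225
Area = |Σ|/2 = 112.5.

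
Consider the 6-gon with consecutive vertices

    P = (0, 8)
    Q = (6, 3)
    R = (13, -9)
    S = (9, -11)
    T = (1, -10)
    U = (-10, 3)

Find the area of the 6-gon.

229.5

Apply the surveyor's formula: 2A = Σ (x_i·y_{i+1} − x_{i+1}·y_i), indices taken mod 6.
P→Q: (0)(3) − (6)(8) = -48
Q→R: (6)(-9) − (13)(3) = -93
R→S: (13)(-11) − (9)(-9) = -62
S→T: (9)(-10) − (1)(-11) = -79
T→U: (1)(3) − (-10)(-10) = -97
U→P: (-10)(8) − (0)(3) = -80
Σ = -459
Area = |Σ|/2 = 229.5.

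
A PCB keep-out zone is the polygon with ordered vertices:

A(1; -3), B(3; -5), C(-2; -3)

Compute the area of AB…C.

3

Apply Gauss's area formula: 2A = Σ (x_i·y_{i+1} − x_{i+1}·y_i), indices taken mod 3.
Cross-terms: 4, -19, 9  ⇒  Σ = -6
Area = |Σ|/2 = 3.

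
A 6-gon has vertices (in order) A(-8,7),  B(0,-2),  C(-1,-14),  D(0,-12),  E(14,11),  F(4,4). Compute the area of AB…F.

133

Apply the shoelace formula: 2A = Σ (x_i·y_{i+1} − x_{i+1}·y_i), indices taken mod 6.
Σ = (16) + (-2) + (12) + (168) + (12) + (60) = 266
Area = |Σ|/2 = 133.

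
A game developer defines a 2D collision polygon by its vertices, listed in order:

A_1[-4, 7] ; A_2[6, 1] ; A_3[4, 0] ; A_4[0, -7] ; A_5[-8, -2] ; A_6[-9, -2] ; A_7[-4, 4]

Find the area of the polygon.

96

Cross-terms: -46, -4, -28, -56, -2, -44, -12  ⇒  Σ = -192
Area = |Σ|/2 = 96.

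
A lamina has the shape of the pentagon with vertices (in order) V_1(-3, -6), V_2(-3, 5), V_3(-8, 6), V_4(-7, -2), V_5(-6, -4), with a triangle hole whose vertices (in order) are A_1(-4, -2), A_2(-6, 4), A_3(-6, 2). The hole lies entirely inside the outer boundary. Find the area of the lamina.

41.5

Outer boundary:
Cross-terms: -33, 22, 58, 16, 24  ⇒  Σ = 87
Area = |Σ|/2 = 43.5.
Hole:
A_1→A_2: (-4)(4) − (-6)(-2) = -28
A_2→A_3: (-6)(2) − (-6)(4) = 12
A_3→A_1: (-6)(-2) − (-4)(2) = 20
Σ = 4
Area = |Σ|/2 = 2.
Net area = 43.5 − 2 = 41.5.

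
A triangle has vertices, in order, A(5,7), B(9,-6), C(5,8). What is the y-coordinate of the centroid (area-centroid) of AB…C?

3

Apply the surveyor's formula. First the cross-terms c_i = x_i·y_{i+1} − x_{i+1}·y_i:
  -93, 102, -5  ⇒  2A = 4, A = 2.
Then Σ (y_i + y_{i+1})·c_i = 36, so ȳ = 36 / (6·2) = 3.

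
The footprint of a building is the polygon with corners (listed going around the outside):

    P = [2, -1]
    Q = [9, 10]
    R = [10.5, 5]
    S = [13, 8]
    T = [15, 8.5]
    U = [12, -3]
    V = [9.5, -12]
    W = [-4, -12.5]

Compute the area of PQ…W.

P→Q: (2)(10) − (9)(-1) = 29
Q→R: (9)(5) − (10.5)(10) = -60
R→S: (10.5)(8) − (13)(5) = 19
S→T: (13)(8.5) − (15)(8) = -9.5
T→U: (15)(-3) − (12)(8.5) = -147
U→V: (12)(-12) − (9.5)(-3) = -115.5
V→W: (9.5)(-12.5) − (-4)(-12) = -166.75
W→P: (-4)(-1) − (2)(-12.5) = 29
Σ = -421.75
Area = |Σ|/2 = 210.875.

210.875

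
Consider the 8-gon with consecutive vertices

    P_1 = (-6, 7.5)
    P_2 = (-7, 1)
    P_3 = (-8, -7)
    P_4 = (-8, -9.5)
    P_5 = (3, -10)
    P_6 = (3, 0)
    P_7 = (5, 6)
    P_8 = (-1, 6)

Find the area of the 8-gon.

172.25

Cross-terms: 46.5, 57, 20, 108.5, 30, 18, 36, 28.5  ⇒  Σ = 344.5
Area = |Σ|/2 = 172.25.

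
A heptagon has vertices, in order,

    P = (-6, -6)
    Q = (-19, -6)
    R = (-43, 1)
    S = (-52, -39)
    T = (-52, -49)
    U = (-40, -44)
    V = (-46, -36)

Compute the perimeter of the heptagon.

162

|PQ| = √((-13)² + (0)²) = √169 = 13
|QR| = √((-24)² + (7)²) = √625 = 25
|RS| = √((-9)² + (-40)²) = √1681 = 41
|ST| = √((0)² + (-10)²) = √100 = 10
|TU| = √((12)² + (5)²) = √169 = 13
|UV| = √((-6)² + (8)²) = √100 = 10
|VP| = √((40)² + (30)²) = √2500 = 50
Perimeter = 13 + 25 + 41 + 10 + 13 + 10 + 50 = 162.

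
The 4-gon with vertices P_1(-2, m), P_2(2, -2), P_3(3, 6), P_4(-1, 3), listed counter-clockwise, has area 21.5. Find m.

The doubled signed area Σ (x_i y_{i+1} − x_{i+1} y_i) is linear in m.
With m=0 it equals 43; the coefficient of m is -3 (from the two edges through P_1).
So -3·m + 43 = 2·21.5 = 43 ⇒ m = 0.

0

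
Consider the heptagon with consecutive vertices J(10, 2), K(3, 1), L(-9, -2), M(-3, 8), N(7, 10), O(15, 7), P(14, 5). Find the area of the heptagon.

151.5

Apply the shoelace (surveyor's) formula: 2A = Σ (x_i·y_{i+1} − x_{i+1}·y_i), indices taken mod 7.
Cross-terms: 4, 3, -78, -86, -101, -23, -22  ⇒  Σ = -303
Area = |Σ|/2 = 151.5.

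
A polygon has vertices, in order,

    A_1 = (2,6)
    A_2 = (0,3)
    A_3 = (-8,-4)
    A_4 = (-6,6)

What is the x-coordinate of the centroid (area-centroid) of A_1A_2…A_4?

Apply the shoelace formula. First the cross-terms c_i = x_i·y_{i+1} − x_{i+1}·y_i:
  6, 24, -72, -48  ⇒  2A = -90, A = -45.
Then Σ (x_i + x_{i+1})·c_i = 1020, so x̄ = 1020 / (6·(-45)) = -34/9.

-34/9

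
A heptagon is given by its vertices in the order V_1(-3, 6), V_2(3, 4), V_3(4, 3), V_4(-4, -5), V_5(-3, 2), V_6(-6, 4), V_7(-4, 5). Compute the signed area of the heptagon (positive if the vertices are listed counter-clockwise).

V_1→V_2: (-3)(4) − (3)(6) = -30
V_2→V_3: (3)(3) − (4)(4) = -7
V_3→V_4: (4)(-5) − (-4)(3) = -8
V_4→V_5: (-4)(2) − (-3)(-5) = -23
V_5→V_6: (-3)(4) − (-6)(2) = 0
V_6→V_7: (-6)(5) − (-4)(4) = -14
V_7→V_1: (-4)(6) − (-3)(5) = -9
Σ = -91
Signed area = Σ/2 = -45.5 (negative ⇒ clockwise traversal).

-45.5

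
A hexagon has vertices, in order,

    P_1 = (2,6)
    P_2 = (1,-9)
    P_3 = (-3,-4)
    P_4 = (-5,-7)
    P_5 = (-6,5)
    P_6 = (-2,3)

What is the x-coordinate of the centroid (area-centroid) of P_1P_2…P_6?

-87/49

Apply Gauss's area formula. First the cross-terms c_i = x_i·y_{i+1} − x_{i+1}·y_i:
  -24, -31, 1, -67, -8, -18  ⇒  2A = -147, A = -73.5.
Then Σ (x_i + x_{i+1})·c_i = 783, so x̄ = 783 / (6·(-73.5)) = -87/49.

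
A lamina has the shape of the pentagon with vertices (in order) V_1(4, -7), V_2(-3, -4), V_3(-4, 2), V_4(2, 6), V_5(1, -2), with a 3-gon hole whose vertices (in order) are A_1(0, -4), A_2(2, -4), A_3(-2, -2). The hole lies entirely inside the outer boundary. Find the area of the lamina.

Outer boundary:
Σ = (-37) + (-22) + (-28) + (-10) + (1) = -96
Area = |Σ|/2 = 48.
Hole:
Apply the surveyor's formula: 2A = Σ (x_i·y_{i+1} − x_{i+1}·y_i), indices taken mod 3.
A_1→A_2: (0)(-4) − (2)(-4) = 8
A_2→A_3: (2)(-2) − (-2)(-4) = -12
A_3→A_1: (-2)(-4) − (0)(-2) = 8
Σ = 4
Area = |Σ|/2 = 2.
Net area = 48 − 2 = 46.

46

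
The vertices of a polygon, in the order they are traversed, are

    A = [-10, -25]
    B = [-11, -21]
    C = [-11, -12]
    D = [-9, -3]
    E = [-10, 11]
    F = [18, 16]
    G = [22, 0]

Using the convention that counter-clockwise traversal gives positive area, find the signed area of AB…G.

-814

Apply the shoelace formula: 2A = Σ (x_i·y_{i+1} − x_{i+1}·y_i), indices taken mod 7.
Σ = (-65) + (-99) + (-75) + (-129) + (-358) + (-352) + (-550) = -1628
Signed area = Σ/2 = -814 (negative ⇒ clockwise traversal).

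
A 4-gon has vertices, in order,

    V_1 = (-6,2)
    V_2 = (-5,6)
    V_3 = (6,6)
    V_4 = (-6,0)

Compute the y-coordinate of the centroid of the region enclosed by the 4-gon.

Apply the shoelace formula. First the cross-terms c_i = x_i·y_{i+1} − x_{i+1}·y_i:
  -26, -66, 36, -12  ⇒  2A = -68, A = -34.
Then Σ (y_i + y_{i+1})·c_i = -808, so ȳ = -808 / (6·(-34)) = 202/51.

202/51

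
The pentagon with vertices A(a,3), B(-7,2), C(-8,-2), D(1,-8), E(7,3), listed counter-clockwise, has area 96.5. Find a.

4

Write out the shoelace sum; only the two edges meeting at A involve a:
2·Area = [(7·3 − a·3) + (a·2 − (-7)·3)] + 155
       = -1·a + 197 = 193
⇒ a = 4.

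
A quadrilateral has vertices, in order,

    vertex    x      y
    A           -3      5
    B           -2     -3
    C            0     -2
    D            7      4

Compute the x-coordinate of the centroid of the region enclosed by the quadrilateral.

Apply the shoelace formula. First the cross-terms c_i = x_i·y_{i+1} − x_{i+1}·y_i:
  19, 4, 14, 47  ⇒  2A = 84, A = 42.
Then Σ (x_i + x_{i+1})·c_i = 183, so x̄ = 183 / (6·42) = 61/84.

61/84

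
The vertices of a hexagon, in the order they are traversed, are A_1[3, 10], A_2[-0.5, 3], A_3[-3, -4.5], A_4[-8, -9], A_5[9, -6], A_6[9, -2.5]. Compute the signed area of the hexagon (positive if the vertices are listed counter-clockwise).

137.125

Apply the shoelace formula: 2A = Σ (x_i·y_{i+1} − x_{i+1}·y_i), indices taken mod 6.
Σ = (14) + (11.25) + (-9) + (129) + (31.5) + (97.5) = 274.25
Signed area = Σ/2 = 137.125 (positive ⇒ counter-clockwise traversal).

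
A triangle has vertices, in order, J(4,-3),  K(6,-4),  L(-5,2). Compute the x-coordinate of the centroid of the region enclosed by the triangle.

Apply the shoelace (surveyor's) formula. First the cross-terms c_i = x_i·y_{i+1} − x_{i+1}·y_i:
  2, -8, 7  ⇒  2A = 1, A = 0.5.
Then Σ (x_i + x_{i+1})·c_i = 5, so x̄ = 5 / (6·0.5) = 5/3.

5/3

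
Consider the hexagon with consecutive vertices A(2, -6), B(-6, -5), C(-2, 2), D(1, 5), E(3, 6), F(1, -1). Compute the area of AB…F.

Apply Gauss's area formula: 2A = Σ (x_i·y_{i+1} − x_{i+1}·y_i), indices taken mod 6.
Σ = (-46) + (-22) + (-12) + (-9) + (-9) + (-4) = -102
Area = |Σ|/2 = 51.

51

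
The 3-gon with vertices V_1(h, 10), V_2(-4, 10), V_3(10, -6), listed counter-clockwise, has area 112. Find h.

The doubled signed area Σ (x_i y_{i+1} − x_{i+1} y_i) is linear in h.
With h=0 it equals 64; the coefficient of h is 16 (from the two edges through V_1).
So 16·h + 64 = 2·112 = 224 ⇒ h = 10.

10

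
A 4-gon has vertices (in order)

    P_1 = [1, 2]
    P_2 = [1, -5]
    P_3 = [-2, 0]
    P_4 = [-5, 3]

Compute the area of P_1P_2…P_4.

Apply the shoelace formula: 2A = Σ (x_i·y_{i+1} − x_{i+1}·y_i), indices taken mod 4.
Cross-terms: -7, -10, -6, -13  ⇒  Σ = -36
Area = |Σ|/2 = 18.

18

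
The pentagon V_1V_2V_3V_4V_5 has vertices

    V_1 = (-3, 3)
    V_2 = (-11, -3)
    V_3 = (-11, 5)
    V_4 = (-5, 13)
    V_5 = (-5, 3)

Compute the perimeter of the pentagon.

40

|V_1V_2| = √((-8)² + (-6)²) = √100 = 10
|V_2V_3| = √((0)² + (8)²) = √64 = 8
|V_3V_4| = √((6)² + (8)²) = √100 = 10
|V_4V_5| = √((0)² + (-10)²) = √100 = 10
|V_5V_1| = √((2)² + (0)²) = √4 = 2
Perimeter = 10 + 8 + 10 + 10 + 2 = 40.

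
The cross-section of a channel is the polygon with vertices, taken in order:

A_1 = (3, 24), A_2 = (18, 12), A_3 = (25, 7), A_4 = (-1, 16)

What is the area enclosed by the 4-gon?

Apply Gauss's area formula: 2A = Σ (x_i·y_{i+1} − x_{i+1}·y_i), indices taken mod 4.
A_1→A_2: (3)(12) − (18)(24) = -396
A_2→A_3: (18)(7) − (25)(12) = -174
A_3→A_4: (25)(16) − (-1)(7) = 407
A_4→A_1: (-1)(24) − (3)(16) = -72
Σ = -235
Area = |Σ|/2 = 117.5.

117.5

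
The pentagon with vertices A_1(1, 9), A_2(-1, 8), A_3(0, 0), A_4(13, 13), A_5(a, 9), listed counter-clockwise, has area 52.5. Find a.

Write out the shoelace sum; only the two edges meeting at A_5 involve a:
2·Area = [(13·9 − a·13) + (a·9 − 1·9)] + 17
       = -4·a + 125 = 105
⇒ a = 5.

5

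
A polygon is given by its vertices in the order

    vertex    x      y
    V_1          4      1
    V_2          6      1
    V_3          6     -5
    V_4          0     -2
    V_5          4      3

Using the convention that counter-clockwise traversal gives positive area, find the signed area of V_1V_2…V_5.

-25

Σ = (-2) + (-36) + (-12) + (8) + (-8) = -50
Signed area = Σ/2 = -25 (negative ⇒ clockwise traversal).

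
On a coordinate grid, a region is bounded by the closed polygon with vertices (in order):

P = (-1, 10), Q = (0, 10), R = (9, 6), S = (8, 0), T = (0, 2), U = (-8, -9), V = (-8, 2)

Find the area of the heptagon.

P→Q: (-1)(10) − (0)(10) = -10
Q→R: (0)(6) − (9)(10) = -90
R→S: (9)(0) − (8)(6) = -48
S→T: (8)(2) − (0)(0) = 16
T→U: (0)(-9) − (-8)(2) = 16
U→V: (-8)(2) − (-8)(-9) = -88
V→P: (-8)(10) − (-1)(2) = -78
Σ = -282
Area = |Σ|/2 = 141.

141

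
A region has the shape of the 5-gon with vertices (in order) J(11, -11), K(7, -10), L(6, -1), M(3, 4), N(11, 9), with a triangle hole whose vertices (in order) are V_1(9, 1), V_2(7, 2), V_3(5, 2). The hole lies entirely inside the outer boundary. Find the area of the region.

94

Outer boundary:
Cross-terms: -33, 53, 27, -17, -220  ⇒  Σ = -190
Area = |Σ|/2 = 95.
Hole:
Apply the surveyor's formula: 2A = Σ (x_i·y_{i+1} − x_{i+1}·y_i), indices taken mod 3.
Σ = (11) + (4) + (-13) = 2
Area = |Σ|/2 = 1.
Net area = 95 − 1 = 94.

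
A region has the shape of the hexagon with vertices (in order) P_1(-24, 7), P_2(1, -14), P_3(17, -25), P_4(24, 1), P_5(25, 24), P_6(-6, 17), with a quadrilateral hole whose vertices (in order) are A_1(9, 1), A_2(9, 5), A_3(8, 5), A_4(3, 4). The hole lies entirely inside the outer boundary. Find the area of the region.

Outer boundary:
Apply Gauss's area formula: 2A = Σ (x_i·y_{i+1} − x_{i+1}·y_i), indices taken mod 6.
P_1→P_2: (-24)(-14) − (1)(7) = 329
P_2→P_3: (1)(-25) − (17)(-14) = 213
P_3→P_4: (17)(1) − (24)(-25) = 617
P_4→P_5: (24)(24) − (25)(1) = 551
P_5→P_6: (25)(17) − (-6)(24) = 569
P_6→P_1: (-6)(7) − (-24)(17) = 366
Σ = 2645
Area = |Σ|/2 = 1322.5.
Hole:
A_1→A_2: (9)(5) − (9)(1) = 36
A_2→A_3: (9)(5) − (8)(5) = 5
A_3→A_4: (8)(4) − (3)(5) = 17
A_4→A_1: (3)(1) − (9)(4) = -33
Σ = 25
Area = |Σ|/2 = 12.5.
Net area = 1322.5 − 12.5 = 1310.

1310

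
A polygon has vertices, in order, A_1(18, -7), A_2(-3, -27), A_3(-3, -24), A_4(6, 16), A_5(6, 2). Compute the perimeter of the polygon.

|A_1A_2| = √((-21)² + (-20)²) = √841 = 29
|A_2A_3| = √((0)² + (3)²) = √9 = 3
|A_3A_4| = √((9)² + (40)²) = √1681 = 41
|A_4A_5| = √((0)² + (-14)²) = √196 = 14
|A_5A_1| = √((12)² + (-9)²) = √225 = 15
Perimeter = 29 + 3 + 41 + 14 + 15 = 102.

102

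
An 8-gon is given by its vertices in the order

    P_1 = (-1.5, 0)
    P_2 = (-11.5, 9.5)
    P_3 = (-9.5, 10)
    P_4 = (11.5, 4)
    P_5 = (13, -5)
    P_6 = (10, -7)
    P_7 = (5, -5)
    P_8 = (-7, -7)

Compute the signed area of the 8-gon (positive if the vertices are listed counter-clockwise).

-219

Σ = (-14.25) + (-24.75) + (-153) + (-109.5) + (-41) + (-15) + (-70) + (-10.5) = -438
Signed area = Σ/2 = -219 (negative ⇒ clockwise traversal).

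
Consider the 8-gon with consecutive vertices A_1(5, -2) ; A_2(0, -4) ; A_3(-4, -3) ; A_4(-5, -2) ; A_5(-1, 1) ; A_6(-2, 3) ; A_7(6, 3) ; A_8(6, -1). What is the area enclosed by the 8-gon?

53

Apply the shoelace (surveyor's) formula: 2A = Σ (x_i·y_{i+1} − x_{i+1}·y_i), indices taken mod 8.
A_1→A_2: (5)(-4) − (0)(-2) = -20
A_2→A_3: (0)(-3) − (-4)(-4) = -16
A_3→A_4: (-4)(-2) − (-5)(-3) = -7
A_4→A_5: (-5)(1) − (-1)(-2) = -7
A_5→A_6: (-1)(3) − (-2)(1) = -1
A_6→A_7: (-2)(3) − (6)(3) = -24
A_7→A_8: (6)(-1) − (6)(3) = -24
A_8→A_1: (6)(-2) − (5)(-1) = -7
Σ = -106
Area = |Σ|/2 = 53.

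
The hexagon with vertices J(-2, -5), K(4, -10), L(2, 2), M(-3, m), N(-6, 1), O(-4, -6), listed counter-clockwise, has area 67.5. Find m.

Write out the shoelace sum; only the two edges meeting at M involve m:
2·Area = [(2·m − (-3)·2) + ((-3)·1 − (-6)·m)] + 116
       = 8·m + 119 = 135
⇒ m = 2.

2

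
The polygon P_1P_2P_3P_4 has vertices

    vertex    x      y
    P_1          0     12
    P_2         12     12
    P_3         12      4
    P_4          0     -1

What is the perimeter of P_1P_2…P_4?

46

|P_1P_2| = √((12)² + (0)²) = √144 = 12
|P_2P_3| = √((0)² + (-8)²) = √64 = 8
|P_3P_4| = √((-12)² + (-5)²) = √169 = 13
|P_4P_1| = √((0)² + (13)²) = √169 = 13
Perimeter = 12 + 8 + 13 + 13 = 46.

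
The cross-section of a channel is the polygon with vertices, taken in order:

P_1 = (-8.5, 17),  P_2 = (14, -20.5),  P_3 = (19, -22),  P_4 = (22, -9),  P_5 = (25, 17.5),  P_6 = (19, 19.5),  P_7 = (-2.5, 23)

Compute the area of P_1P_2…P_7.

Cross-terms: -63.75, 81.5, 313, 610, 155, 485.75, 153  ⇒  Σ = 1734.5
Area = |Σ|/2 = 867.25.

867.25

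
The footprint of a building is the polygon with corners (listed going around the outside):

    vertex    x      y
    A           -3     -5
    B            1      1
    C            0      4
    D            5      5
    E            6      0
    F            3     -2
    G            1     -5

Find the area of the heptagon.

Apply the surveyor's formula: 2A = Σ (x_i·y_{i+1} − x_{i+1}·y_i), indices taken mod 7.
Σ = (2) + (4) + (-20) + (-30) + (-12) + (-13) + (-20) = -89
Area = |Σ|/2 = 44.5.

44.5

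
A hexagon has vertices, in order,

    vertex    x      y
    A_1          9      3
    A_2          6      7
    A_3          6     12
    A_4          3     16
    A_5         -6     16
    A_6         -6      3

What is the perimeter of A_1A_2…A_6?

52

|A_1A_2| = √((-3)² + (4)²) = √25 = 5
|A_2A_3| = √((0)² + (5)²) = √25 = 5
|A_3A_4| = √((-3)² + (4)²) = √25 = 5
|A_4A_5| = √((-9)² + (0)²) = √81 = 9
|A_5A_6| = √((0)² + (-13)²) = √169 = 13
|A_6A_1| = √((15)² + (0)²) = √225 = 15
Perimeter = 5 + 5 + 5 + 9 + 13 + 15 = 52.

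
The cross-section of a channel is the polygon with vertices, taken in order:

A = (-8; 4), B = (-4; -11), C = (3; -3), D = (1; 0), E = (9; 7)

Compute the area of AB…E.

125.5

Cross-terms: 104, 45, 3, 7, 92  ⇒  Σ = 251
Area = |Σ|/2 = 125.5.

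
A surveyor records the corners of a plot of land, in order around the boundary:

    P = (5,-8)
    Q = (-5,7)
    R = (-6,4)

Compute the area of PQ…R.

22.5

Apply Gauss's area formula: 2A = Σ (x_i·y_{i+1} − x_{i+1}·y_i), indices taken mod 3.
Cross-terms: -5, 22, 28  ⇒  Σ = 45
Area = |Σ|/2 = 22.5.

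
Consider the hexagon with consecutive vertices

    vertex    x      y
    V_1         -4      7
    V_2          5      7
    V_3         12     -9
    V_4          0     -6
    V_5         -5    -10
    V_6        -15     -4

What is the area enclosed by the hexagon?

272.5

Σ = (-63) + (-129) + (-72) + (-30) + (-130) + (-121) = -545
Area = |Σ|/2 = 272.5.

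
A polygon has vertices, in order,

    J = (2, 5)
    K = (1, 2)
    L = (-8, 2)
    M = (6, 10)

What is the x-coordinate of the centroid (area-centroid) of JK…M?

Apply the surveyor's formula. First the cross-terms c_i = x_i·y_{i+1} − x_{i+1}·y_i:
  -1, 18, -92, 10  ⇒  2A = -65, A = -32.5.
Then Σ (x_i + x_{i+1})·c_i = 135, so x̄ = 135 / (6·(-32.5)) = -9/13.

-9/13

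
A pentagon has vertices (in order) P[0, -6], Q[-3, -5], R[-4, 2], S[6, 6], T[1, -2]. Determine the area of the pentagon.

52

Apply the shoelace (surveyor's) formula: 2A = Σ (x_i·y_{i+1} − x_{i+1}·y_i), indices taken mod 5.
Σ = (-18) + (-26) + (-36) + (-18) + (-6) = -104
Area = |Σ|/2 = 52.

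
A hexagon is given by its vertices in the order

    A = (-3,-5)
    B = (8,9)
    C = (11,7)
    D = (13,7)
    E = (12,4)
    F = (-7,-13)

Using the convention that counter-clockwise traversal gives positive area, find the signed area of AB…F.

-104

Apply Gauss's area formula: 2A = Σ (x_i·y_{i+1} − x_{i+1}·y_i), indices taken mod 6.
Σ = (13) + (-43) + (-14) + (-32) + (-128) + (-4) = -208
Signed area = Σ/2 = -104 (negative ⇒ clockwise traversal).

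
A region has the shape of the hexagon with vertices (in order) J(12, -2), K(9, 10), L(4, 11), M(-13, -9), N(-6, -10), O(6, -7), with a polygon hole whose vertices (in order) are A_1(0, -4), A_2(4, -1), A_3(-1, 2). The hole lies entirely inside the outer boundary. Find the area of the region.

Outer boundary:
Σ = (138) + (59) + (107) + (76) + (102) + (72) = 554
Area = |Σ|/2 = 277.
Hole:
A_1→A_2: (0)(-1) − (4)(-4) = 16
A_2→A_3: (4)(2) − (-1)(-1) = 7
A_3→A_1: (-1)(-4) − (0)(2) = 4
Σ = 27
Area = |Σ|/2 = 13.5.
Net area = 277 − 13.5 = 263.5.

263.5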